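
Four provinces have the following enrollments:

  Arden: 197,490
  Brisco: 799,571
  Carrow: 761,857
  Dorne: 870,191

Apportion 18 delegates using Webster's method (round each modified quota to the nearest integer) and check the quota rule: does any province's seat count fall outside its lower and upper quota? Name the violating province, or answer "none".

none

Standard quotas: Arden 1.352, Brisco 5.474, Carrow 5.216, Dorne 5.958.
Webster allocation: Arden 1, Brisco 6, Carrow 5, Dorne 6.
Every allocation lies between the lower and upper quota.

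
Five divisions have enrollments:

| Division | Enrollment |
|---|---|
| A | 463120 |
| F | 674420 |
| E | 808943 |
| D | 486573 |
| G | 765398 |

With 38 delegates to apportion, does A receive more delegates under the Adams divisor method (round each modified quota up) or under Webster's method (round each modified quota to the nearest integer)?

Adams: A 6, F 8, E 9, D 6, G 9.
Webster: A 5, F 8, E 10, D 6, G 9.
A gets 6 under Adams and 5 under Webster.

Adams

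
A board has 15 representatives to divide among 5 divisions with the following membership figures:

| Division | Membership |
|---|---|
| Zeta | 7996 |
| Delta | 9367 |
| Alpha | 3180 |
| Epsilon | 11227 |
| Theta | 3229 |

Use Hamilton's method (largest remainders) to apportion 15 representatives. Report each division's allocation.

Standard divisor: 34999 ÷ 15 ≈ 2333.267.
Standard quotas: Zeta 3.4270, Delta 4.0145, Alpha 1.3629, Epsilon 4.8117, Theta 1.3839.
Lower quotas: Zeta 3, Delta 4, Alpha 1, Epsilon 4, Theta 1 (sum 13, leaving 2 seats).
Remainders in descending order: Epsilon 0.8117, Zeta 0.4270, Theta 0.3839, Alpha 0.3629, Delta 0.0145.
The surplus seats go to Epsilon, Zeta.

Zeta 4, Delta 4, Alpha 1, Epsilon 5, Theta 1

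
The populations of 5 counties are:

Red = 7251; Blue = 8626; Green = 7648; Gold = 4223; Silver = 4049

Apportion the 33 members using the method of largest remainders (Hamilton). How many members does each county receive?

The standard divisor is 31797/33 ≈ 963.545.
Standard quotas: Red 7.5253, Blue 8.9524, Green 7.9374, Gold 4.3828, Silver 4.2022.
Lower quotas: Red 7, Blue 8, Green 7, Gold 4, Silver 4 (sum 30, leaving 3 seats).
Remainders in descending order: Blue 0.9524, Green 0.9374, Red 0.5253, Gold 0.3828, Silver 0.2022.
The surplus seats go to Blue, Green, Red.

Red=8, Blue=9, Green=8, Gold=4, Silver=4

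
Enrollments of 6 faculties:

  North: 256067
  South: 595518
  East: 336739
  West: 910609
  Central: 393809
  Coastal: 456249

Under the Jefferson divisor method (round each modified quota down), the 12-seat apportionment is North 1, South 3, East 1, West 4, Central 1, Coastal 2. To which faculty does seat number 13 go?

Central

Priority for the next seat is population ÷ (current seats + 1).
Priorities: North 128033.500, South 148879.500, East 168369.500, West 182121.800, Central 196904.500, Coastal 152083.000.
Highest priority: Central.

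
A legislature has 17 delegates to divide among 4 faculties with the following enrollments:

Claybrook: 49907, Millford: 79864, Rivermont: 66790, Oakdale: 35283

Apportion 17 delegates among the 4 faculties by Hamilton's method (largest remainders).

Claybrook: 4, Millford: 6, Rivermont: 5, Oakdale: 2

The standard divisor is 231844/17 ≈ 13637.882.
Standard quotas: Claybrook 3.6594, Millford 5.8560, Rivermont 4.8974, Oakdale 2.5871.
Lower quotas: Claybrook 3, Millford 5, Rivermont 4, Oakdale 2 (sum 14, leaving 3 seats).
Remainders in descending order: Rivermont 0.8974, Millford 0.8560, Claybrook 0.6594, Oakdale 0.5871.
Largest remainders: Rivermont, Millford, Claybrook receive the extra seats.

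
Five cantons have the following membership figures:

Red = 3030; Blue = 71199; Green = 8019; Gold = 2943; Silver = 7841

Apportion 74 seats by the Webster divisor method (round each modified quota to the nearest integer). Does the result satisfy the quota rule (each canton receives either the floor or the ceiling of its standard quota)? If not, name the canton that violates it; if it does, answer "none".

Blue

Standard quotas: Red 2.410, Blue 56.633, Green 6.379, Gold 2.341, Silver 6.237.
Webster allocation: Red 2, Blue 58, Green 6, Gold 2, Silver 6.
Blue has quota 56.633 (lower 56, upper 57) but receives 58 — outside the quota interval.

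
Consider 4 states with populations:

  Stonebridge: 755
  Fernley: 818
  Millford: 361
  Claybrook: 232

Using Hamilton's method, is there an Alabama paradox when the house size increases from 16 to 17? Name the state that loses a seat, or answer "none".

none

At 16 seats: Stonebridge 5, Fernley 6, Millford 3, Claybrook 2.
At 17 seats: Stonebridge 6, Fernley 6, Millford 3, Claybrook 2.
No state's allocation decreased.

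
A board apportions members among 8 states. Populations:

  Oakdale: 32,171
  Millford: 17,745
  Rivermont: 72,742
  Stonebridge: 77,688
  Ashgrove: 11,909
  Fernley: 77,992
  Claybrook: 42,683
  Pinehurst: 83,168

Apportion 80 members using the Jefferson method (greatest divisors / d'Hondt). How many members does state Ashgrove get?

2

Standard divisor 416098/80 ≈ 5201.225; standard quotas: Oakdale 6.185, Millford 3.412, Rivermont 13.986, Stonebridge 14.936, Ashgrove 2.290, Fernley 14.995, Claybrook 8.206, Pinehurst 15.990.
Rounding down gives 6, 3, 13, 14, 2, 14, 8, 15 = 75 seats, so the divisor must be adjusted.
With modified divisor 4883: modified quotas Oakdale 6.588, Millford 3.634, Rivermont 14.897, Stonebridge 15.910, Ashgrove 2.439, Fernley 15.972, Claybrook 8.741, Pinehurst 17.032.
Rounding down: Oakdale 6, Millford 3, Rivermont 14, Stonebridge 15, Ashgrove 2, Fernley 15, Claybrook 8, Pinehurst 17 (total 80).
Ashgrove receives 2.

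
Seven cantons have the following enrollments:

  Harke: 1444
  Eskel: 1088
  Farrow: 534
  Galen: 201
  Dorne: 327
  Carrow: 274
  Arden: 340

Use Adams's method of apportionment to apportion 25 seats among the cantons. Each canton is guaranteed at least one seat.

Standard divisor 4208/25 ≈ 168.32; standard quotas: Harke 8.579, Eskel 6.464, Farrow 3.173, Galen 1.194, Dorne 1.943, Carrow 1.628, Arden 2.020.
Rounding up gives 9, 7, 4, 2, 2, 2, 3 = 29 seats, so the divisor must be adjusted.
With modified divisor 190: modified quotas Harke 7.600, Eskel 5.726, Farrow 2.811, Galen 1.058, Dorne 1.721, Carrow 1.442, Arden 1.789.
Rounding up: Harke 8, Eskel 6, Farrow 3, Galen 2, Dorne 2, Carrow 2, Arden 2 (total 25).

Harke 8, Eskel 6, Farrow 3, Galen 2, Dorne 2, Carrow 2, Arden 2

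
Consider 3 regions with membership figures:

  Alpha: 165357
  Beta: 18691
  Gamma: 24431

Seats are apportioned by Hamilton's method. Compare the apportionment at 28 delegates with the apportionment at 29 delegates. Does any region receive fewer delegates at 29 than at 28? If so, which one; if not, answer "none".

At 28 seats: Alpha 22, Beta 3, Gamma 3.
At 29 seats: Alpha 23, Beta 3, Gamma 3.
No region's allocation decreased.

none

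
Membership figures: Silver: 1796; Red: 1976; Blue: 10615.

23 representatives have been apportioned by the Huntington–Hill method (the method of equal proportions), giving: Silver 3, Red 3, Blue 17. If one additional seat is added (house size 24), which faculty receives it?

Blue

Priority for the next seat is population ÷ (√(s·(s+1))).
Priorities: Silver 518.461, Red 570.422, Blue 606.819.
Highest priority: Blue.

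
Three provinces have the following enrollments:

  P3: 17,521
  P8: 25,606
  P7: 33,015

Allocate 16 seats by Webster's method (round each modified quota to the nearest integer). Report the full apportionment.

P3 4, P8 5, P7 7

Standard divisor 76142/16 ≈ 4758.875; standard quotas: P3 3.682, P8 5.381, P7 6.938.
Rounding to the nearest integer gives P3 4, P8 5, P7 7 — total 16, matching the house size, so no adjustment is needed.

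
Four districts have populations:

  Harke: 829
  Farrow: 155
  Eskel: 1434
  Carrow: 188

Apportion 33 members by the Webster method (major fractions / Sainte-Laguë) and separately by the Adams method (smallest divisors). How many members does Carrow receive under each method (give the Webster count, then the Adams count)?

Webster: Harke 11, Farrow 2, Eskel 18, Carrow 2.
Adams: Harke 10, Farrow 2, Eskel 18, Carrow 3.
Carrow gets 2 under Webster and 3 under Adams.

2 and 3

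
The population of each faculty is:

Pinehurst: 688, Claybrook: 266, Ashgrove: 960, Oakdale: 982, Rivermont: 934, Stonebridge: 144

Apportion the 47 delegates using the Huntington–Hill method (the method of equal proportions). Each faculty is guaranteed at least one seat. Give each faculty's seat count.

With divisor 85: modified quotas Pinehurst 8.094, Claybrook 3.129, Ashgrove 11.294, Oakdale 11.553, Rivermont 10.988, Stonebridge 1.694.
Geometric-mean thresholds: Pinehurst √(8·9)=8.485, Claybrook √(3·4)=3.464, Ashgrove √(11·12)=11.489, Oakdale √(11·12)=11.489, Rivermont √(10·11)=10.488, Stonebridge √(1·2)=1.414.
Each quota rounded against its threshold gives Pinehurst 8, Claybrook 3, Ashgrove 11, Oakdale 12, Rivermont 11, Stonebridge 2 (total 47).

Pinehurst 8, Claybrook 3, Ashgrove 11, Oakdale 12, Rivermont 11, Stonebridge 2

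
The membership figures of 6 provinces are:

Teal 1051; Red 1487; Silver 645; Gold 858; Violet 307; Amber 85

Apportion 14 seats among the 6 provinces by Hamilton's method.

Teal: 3, Red: 5, Silver: 2, Gold: 3, Violet: 1, Amber: 0

The standard divisor is 4433/14 ≈ 316.643.
Standard quotas: Teal 3.319, Red 4.696, Silver 2.037, Gold 2.710, Violet 0.970, Amber 0.268.
Lower quotas: Teal 3, Red 4, Silver 2, Gold 2, Violet 0, Amber 0 (sum 11, leaving 3 seats).
Remainders in descending order: Violet 0.970, Gold 0.710, Red 0.696, Teal 0.319, Amber 0.268, Silver 0.037.
Largest remainders: Violet, Gold, Red receive the extra seats.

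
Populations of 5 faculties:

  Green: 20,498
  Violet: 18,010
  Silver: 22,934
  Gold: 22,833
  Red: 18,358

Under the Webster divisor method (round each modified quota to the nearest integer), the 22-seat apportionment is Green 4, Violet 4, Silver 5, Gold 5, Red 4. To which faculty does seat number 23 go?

Green

Priority for the next seat is population ÷ (current seats + 0.5).
Priorities: Green 4555.111, Violet 4002.222, Silver 4169.818, Gold 4151.455, Red 4079.556.
Highest priority: Green.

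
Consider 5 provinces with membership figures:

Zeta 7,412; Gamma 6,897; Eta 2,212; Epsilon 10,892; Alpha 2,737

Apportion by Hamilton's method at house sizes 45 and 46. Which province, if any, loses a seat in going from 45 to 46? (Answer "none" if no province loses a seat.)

Eta

At 45 seats: Zeta 11, Gamma 10, Eta 4, Epsilon 16, Alpha 4.
At 46 seats: Zeta 11, Gamma 11, Eta 3, Epsilon 17, Alpha 4.
Eta drops from 4 to 3.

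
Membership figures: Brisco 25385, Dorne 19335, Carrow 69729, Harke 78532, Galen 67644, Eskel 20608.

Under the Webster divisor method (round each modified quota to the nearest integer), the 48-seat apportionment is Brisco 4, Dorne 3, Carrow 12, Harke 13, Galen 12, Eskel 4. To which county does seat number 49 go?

Harke

Priority for the next seat is population ÷ (current seats + 0.5).
Priorities: Brisco 5641.111, Dorne 5524.286, Carrow 5578.320, Harke 5817.185, Galen 5411.520, Eskel 4579.556.
Highest priority: Harke.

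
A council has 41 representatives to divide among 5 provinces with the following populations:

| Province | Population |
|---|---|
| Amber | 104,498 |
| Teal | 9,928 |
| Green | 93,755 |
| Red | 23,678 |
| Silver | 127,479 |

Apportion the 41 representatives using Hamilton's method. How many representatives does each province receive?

Standard divisor: 359338 ÷ 41 ≈ 8764.341.
Standard quotas: Amber 11.9231, Teal 1.1328, Green 10.6973, Red 2.7016, Silver 14.5452.
Lower quotas: Amber 11, Teal 1, Green 10, Red 2, Silver 14 (sum 38, leaving 3 seats).
Remainders in descending order: Amber 0.9231, Red 0.7016, Green 0.6973, Silver 0.5452, Teal 0.1328.
The surplus seats go to Amber, Red, Green.

Amber=12, Teal=1, Green=11, Red=3, Silver=14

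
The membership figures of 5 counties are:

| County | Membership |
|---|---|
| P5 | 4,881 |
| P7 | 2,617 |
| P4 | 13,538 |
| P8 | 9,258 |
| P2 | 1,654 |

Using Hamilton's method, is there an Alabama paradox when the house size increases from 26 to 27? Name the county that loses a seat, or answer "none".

At 26 seats: P5 4, P7 2, P4 11, P8 8, P2 1.
At 27 seats: P5 4, P7 2, P4 12, P8 8, P2 1.
No county's allocation decreased.

none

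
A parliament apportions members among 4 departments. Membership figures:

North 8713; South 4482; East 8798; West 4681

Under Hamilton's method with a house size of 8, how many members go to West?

Total 26674; standard divisor 26674/8 ≈ 3334.25.
Standard quotas: North 2.6132, South 1.3442, East 2.6387, West 1.4039.
Lower quotas: North 2, South 1, East 2, West 1 (sum 6, leaving 2 seats).
Remainders in descending order: East 0.6387, North 0.6132, West 0.4039, South 0.3442.
Largest remainders: East, North receive the extra seats.
West receives 1.

1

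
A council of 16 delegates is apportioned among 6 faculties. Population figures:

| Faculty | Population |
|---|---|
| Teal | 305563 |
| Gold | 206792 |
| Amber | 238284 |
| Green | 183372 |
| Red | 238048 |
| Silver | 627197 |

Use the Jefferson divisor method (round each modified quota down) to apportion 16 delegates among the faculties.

Standard divisor 1799256/16 ≈ 112453.5; standard quotas: Teal 2.717, Gold 1.839, Amber 2.119, Green 1.631, Red 2.117, Silver 5.577.
Rounding down gives 2, 1, 2, 1, 2, 5 = 13 seats, so the divisor must be adjusted.
With modified divisor 96800: modified quotas Teal 3.157, Gold 2.136, Amber 2.462, Green 1.894, Red 2.459, Silver 6.479.
Rounding down: Teal 3, Gold 2, Amber 2, Green 1, Red 2, Silver 6 (total 16).

Teal: 3, Gold: 2, Amber: 2, Green: 1, Red: 2, Silver: 6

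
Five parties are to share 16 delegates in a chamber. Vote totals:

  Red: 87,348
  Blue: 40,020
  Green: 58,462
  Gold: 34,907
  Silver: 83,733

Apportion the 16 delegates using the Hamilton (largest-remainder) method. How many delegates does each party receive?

Red 5, Blue 2, Green 3, Gold 2, Silver 4

Standard divisor: 304470 ÷ 16 ≈ 19029.375.
Standard quotas: Red 4.5902, Blue 2.1031, Green 3.0722, Gold 1.8344, Silver 4.4002.
Lower quotas: Red 4, Blue 2, Green 3, Gold 1, Silver 4 (sum 14, leaving 2 seats).
Remainders in descending order: Gold 0.8344, Red 0.5902, Silver 0.4002, Blue 0.1031, Green 0.0722.
The surplus seats go to Gold, Red.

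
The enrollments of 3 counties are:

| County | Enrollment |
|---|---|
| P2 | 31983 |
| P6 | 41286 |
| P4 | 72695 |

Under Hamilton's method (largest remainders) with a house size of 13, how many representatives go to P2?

3

The standard divisor is 145964/13 = 11228.
Standard quotas: P2 2.8485, P6 3.6771, P4 6.4744.
Lower quotas: P2 2, P6 3, P4 6 (sum 11, leaving 2 seats).
Remainders in descending order: P2 0.8485, P6 0.6771, P4 0.4744.
The surplus seats go to P2, P6.
P2 receives 3.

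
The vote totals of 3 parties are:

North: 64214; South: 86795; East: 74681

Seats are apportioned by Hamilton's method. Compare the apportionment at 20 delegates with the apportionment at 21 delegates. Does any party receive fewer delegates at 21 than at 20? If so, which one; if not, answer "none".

none

At 20 seats: North 6, South 8, East 6.
At 21 seats: North 6, South 8, East 7.
No party's allocation decreased.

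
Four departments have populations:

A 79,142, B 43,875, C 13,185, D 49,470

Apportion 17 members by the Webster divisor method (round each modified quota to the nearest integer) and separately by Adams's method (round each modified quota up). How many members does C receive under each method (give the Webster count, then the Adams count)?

Webster: A 7, B 4, C 1, D 5.
Adams: A 7, B 4, C 2, D 4.
C gets 1 under Webster and 2 under Adams.

1 and 2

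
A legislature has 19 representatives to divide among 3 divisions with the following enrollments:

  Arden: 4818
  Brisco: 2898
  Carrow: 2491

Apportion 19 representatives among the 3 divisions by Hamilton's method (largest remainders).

Arden: 9; Brisco: 5; Carrow: 5

Standard divisor: 10207 ÷ 19 ≈ 537.211.
Standard quotas: Arden 8.969, Brisco 5.395, Carrow 4.637.
Lower quotas: Arden 8, Brisco 5, Carrow 4 (sum 17, leaving 2 seats).
Remainders in descending order: Arden 0.969, Carrow 0.637, Brisco 0.395.
Largest remainders: Arden, Carrow receive the extra seats.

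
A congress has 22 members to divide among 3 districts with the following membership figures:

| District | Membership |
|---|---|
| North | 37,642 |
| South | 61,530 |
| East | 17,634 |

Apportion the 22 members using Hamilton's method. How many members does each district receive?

North 7, South 12, East 3

The standard divisor is 116806/22 ≈ 5309.364.
Standard quotas: North 7.0897, South 11.5890, East 3.3213.
Lower quotas: North 7, South 11, East 3 (sum 21, leaving 1 seat).
Remainders in descending order: South 0.5890, East 0.3213, North 0.0897.
Largest remainder: South receives the extra seat.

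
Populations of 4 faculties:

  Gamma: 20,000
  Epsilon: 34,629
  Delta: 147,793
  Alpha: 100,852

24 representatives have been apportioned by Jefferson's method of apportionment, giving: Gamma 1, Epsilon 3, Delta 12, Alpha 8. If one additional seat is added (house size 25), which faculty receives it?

Priority for the next seat is population ÷ (current seats + 1).
Priorities: Gamma 10000.000, Epsilon 8657.250, Delta 11368.692, Alpha 11205.778.
Highest priority: Delta.

Delta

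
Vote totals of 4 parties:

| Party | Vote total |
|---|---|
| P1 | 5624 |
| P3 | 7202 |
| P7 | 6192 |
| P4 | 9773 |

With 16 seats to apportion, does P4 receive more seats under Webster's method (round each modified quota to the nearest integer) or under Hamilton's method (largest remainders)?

Webster

Webster: P1 3, P3 4, P7 3, P4 6.
Hamilton: P1 3, P3 4, P7 4, P4 5.
P4 gets 6 under Webster and 5 under Hamilton.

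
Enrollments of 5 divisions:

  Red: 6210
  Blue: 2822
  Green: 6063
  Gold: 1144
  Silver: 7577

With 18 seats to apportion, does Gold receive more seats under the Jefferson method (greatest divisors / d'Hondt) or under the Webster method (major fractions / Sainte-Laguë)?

Webster

Jefferson: Red 5, Blue 2, Green 5, Gold 0, Silver 6.
Webster: Red 5, Blue 2, Green 4, Gold 1, Silver 6.
Gold gets 0 under Jefferson and 1 under Webster.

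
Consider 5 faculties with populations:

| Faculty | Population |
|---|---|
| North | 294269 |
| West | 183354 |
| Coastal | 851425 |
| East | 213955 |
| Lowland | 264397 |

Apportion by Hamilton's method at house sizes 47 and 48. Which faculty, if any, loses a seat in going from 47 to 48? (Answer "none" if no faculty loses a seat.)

none

At 47 seats: North 8, West 5, Coastal 22, East 5, Lowland 7.
At 48 seats: North 8, West 5, Coastal 22, East 6, Lowland 7.
No faculty's allocation decreased.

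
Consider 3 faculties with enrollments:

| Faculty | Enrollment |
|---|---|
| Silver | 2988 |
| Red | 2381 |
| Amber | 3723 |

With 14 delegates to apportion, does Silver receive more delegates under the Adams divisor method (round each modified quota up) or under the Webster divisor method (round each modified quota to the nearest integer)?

Adams: Silver 5, Red 4, Amber 5.
Webster: Silver 4, Red 4, Amber 6.
Silver gets 5 under Adams and 4 under Webster.

Adams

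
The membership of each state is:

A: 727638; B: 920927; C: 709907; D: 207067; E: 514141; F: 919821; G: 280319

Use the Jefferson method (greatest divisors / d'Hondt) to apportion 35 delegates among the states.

Standard divisor 4279820/35 ≈ 122280.571; standard quotas: A 5.951, B 7.531, C 5.806, D 1.693, E 4.205, F 7.522, G 2.292.
Rounding down gives 5, 7, 5, 1, 4, 7, 2 = 31 seats, so the divisor must be adjusted.
With modified divisor 109500: modified quotas A 6.645, B 8.410, C 6.483, D 1.891, E 4.695, F 8.400, G 2.560.
Rounding down: A 6, B 8, C 6, D 1, E 4, F 8, G 2 (total 35).

A: 6, B: 8, C: 6, D: 1, E: 4, F: 8, G: 2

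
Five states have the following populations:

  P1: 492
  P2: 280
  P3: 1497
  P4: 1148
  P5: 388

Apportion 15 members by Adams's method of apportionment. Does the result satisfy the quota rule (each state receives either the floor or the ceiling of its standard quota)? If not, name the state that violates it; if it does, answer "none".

Standard quotas: P1 1.940, P2 1.104, P3 5.901, P4 4.526, P5 1.530.
Adams allocation: P1 2, P2 1, P3 6, P4 4, P5 2.
Every allocation lies between the lower and upper quota.

none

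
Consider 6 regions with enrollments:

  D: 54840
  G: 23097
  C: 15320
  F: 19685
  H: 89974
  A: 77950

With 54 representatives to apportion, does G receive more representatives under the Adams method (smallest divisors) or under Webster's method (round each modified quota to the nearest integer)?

Adams: D 10, G 5, C 3, F 4, H 17, A 15.
Webster: D 11, G 4, C 3, F 4, H 17, A 15.
G gets 5 under Adams and 4 under Webster.

Adams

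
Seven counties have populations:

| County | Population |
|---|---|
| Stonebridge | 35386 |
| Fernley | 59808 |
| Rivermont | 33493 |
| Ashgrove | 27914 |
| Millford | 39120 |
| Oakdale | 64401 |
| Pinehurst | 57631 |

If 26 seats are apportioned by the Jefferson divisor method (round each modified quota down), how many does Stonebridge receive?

Standard divisor 317753/26 ≈ 12221.269; standard quotas: Stonebridge 2.895, Fernley 4.894, Rivermont 2.741, Ashgrove 2.284, Millford 3.201, Oakdale 5.270, Pinehurst 4.716.
Rounding down gives 2, 4, 2, 2, 3, 5, 4 = 22 seats, so the divisor must be adjusted.
With modified divisor 10900: modified quotas Stonebridge 3.246, Fernley 5.487, Rivermont 3.073, Ashgrove 2.561, Millford 3.589, Oakdale 5.908, Pinehurst 5.287.
Rounding down: Stonebridge 3, Fernley 5, Rivermont 3, Ashgrove 2, Millford 3, Oakdale 5, Pinehurst 5 (total 26).
Stonebridge receives 3.

3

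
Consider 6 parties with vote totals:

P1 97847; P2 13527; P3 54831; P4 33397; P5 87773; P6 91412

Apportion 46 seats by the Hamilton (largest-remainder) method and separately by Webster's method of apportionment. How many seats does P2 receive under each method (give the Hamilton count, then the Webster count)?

1 and 2

Hamilton: P1 12, P2 1, P3 7, P4 4, P5 11, P6 11.
Webster: P1 12, P2 2, P3 7, P4 4, P5 10, P6 11.
P2 gets 1 under Hamilton and 2 under Webster.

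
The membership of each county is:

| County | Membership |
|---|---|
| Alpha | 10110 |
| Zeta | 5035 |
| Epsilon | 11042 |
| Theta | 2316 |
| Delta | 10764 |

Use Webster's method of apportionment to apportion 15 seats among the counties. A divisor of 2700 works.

Alpha: 4, Zeta: 2, Epsilon: 4, Theta: 1, Delta: 4

With modified divisor 2700: modified quotas Alpha 3.744, Zeta 1.865, Epsilon 4.090, Theta 0.858, Delta 3.987.
Rounding to the nearest integer: Alpha 4, Zeta 2, Epsilon 4, Theta 1, Delta 4 (total 15).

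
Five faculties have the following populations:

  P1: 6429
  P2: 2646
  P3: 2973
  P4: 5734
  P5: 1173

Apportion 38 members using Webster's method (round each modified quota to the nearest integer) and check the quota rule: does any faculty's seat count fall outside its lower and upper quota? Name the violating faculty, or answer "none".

Standard quotas: P1 12.889, P2 5.305, P3 5.960, P4 11.495, P5 2.352.
Webster allocation: P1 13, P2 5, P3 6, P4 12, P5 2.
Every allocation lies between the lower and upper quota.

none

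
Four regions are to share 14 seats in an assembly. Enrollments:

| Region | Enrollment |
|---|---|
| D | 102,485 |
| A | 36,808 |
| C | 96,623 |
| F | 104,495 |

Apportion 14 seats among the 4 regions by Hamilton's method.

Total 340411; standard divisor 340411/14 ≈ 24315.071.
Standard quotas: D 4.2149, A 1.5138, C 3.9738, F 4.2975.
Lower quotas: D 4, A 1, C 3, F 4 (sum 12, leaving 2 seats).
Remainders in descending order: C 0.9738, A 0.5138, F 0.2975, D 0.2149.
Largest remainders: C, A receive the extra seats.

D: 4, A: 2, C: 4, F: 4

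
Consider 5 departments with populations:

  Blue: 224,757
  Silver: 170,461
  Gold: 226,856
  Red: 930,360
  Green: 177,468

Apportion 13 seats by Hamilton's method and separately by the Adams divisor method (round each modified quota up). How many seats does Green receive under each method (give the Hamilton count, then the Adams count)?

Hamilton: Blue 2, Silver 1, Gold 2, Red 7, Green 1.
Adams: Blue 2, Silver 1, Gold 2, Red 6, Green 2.
Green gets 1 under Hamilton and 2 under Adams.

1 and 2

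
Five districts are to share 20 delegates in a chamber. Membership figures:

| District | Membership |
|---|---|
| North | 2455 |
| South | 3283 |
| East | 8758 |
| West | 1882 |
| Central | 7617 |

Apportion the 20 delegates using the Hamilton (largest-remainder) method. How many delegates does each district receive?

North: 2, South: 3, East: 7, West: 2, Central: 6

The standard divisor is 23995/20 ≈ 1199.75.
Standard quotas: North 2.0463, South 2.7364, East 7.2999, West 1.5687, Central 6.3488.
Lower quotas: North 2, South 2, East 7, West 1, Central 6 (sum 18, leaving 2 seats).
Remainders in descending order: South 0.7364, West 0.5687, Central 0.3488, East 0.2999, North 0.0463.
The surplus seats go to South, West.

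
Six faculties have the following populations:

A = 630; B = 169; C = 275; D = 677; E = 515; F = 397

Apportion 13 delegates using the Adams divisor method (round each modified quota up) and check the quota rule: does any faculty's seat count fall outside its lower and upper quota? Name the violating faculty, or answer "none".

Standard quotas: A 3.075, B 0.825, C 1.342, D 3.305, E 2.514, F 1.938.
Adams allocation: A 3, B 1, C 2, D 3, E 2, F 2.
Every allocation lies between the lower and upper quota.

none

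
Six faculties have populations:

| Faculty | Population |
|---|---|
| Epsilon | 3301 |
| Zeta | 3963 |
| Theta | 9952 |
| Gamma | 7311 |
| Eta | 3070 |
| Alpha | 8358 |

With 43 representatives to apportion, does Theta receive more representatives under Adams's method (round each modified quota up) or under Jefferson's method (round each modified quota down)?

Jefferson

Adams: Epsilon 4, Zeta 5, Theta 11, Gamma 9, Eta 4, Alpha 10.
Jefferson: Epsilon 4, Zeta 5, Theta 12, Gamma 9, Eta 3, Alpha 10.
Theta gets 11 under Adams and 12 under Jefferson.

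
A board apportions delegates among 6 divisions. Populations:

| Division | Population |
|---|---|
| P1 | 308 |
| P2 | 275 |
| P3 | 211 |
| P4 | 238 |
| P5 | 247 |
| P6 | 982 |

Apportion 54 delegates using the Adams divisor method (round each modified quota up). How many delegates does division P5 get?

6

Standard divisor 2261/54 ≈ 41.87; standard quotas: P1 7.356, P2 6.568, P3 5.039, P4 5.684, P5 5.899, P6 23.453.
Rounding up gives 8, 7, 6, 6, 6, 24 = 57 seats, so the divisor must be adjusted.
With modified divisor 44.3: modified quotas P1 6.953, P2 6.208, P3 4.763, P4 5.372, P5 5.576, P6 22.167.
Rounding up: P1 7, P2 7, P3 5, P4 6, P5 6, P6 23 (total 54).
P5 receives 6.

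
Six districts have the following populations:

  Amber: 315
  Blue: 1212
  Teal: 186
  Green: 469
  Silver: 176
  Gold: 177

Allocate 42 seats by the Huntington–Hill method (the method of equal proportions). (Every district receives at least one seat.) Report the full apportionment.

Amber=5, Blue=20, Teal=3, Green=8, Silver=3, Gold=3

With divisor 61: modified quotas Amber 5.164, Blue 19.869, Teal 3.049, Green 7.689, Silver 2.885, Gold 2.902.
Geometric-mean thresholds: Amber √(5·6)=5.477, Blue √(19·20)=19.494, Teal √(3·4)=3.464, Green √(7·8)=7.483, Silver √(2·3)=2.449, Gold √(2·3)=2.449.
Each quota rounded against its threshold gives Amber 5, Blue 20, Teal 3, Green 8, Silver 3, Gold 3 (total 42).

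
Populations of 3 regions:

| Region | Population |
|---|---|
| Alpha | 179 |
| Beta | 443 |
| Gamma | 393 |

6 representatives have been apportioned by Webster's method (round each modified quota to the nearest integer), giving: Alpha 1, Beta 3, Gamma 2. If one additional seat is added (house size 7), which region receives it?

Priority for the next seat is population ÷ (current seats + 0.5).
Priorities: Alpha 119.333, Beta 126.571, Gamma 157.200.
Highest priority: Gamma.

Gamma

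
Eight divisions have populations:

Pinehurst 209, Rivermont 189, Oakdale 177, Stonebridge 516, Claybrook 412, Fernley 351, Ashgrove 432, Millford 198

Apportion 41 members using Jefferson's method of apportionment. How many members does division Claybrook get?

7

Standard divisor 2484/41 ≈ 60.585; standard quotas: Pinehurst 3.450, Rivermont 3.120, Oakdale 2.921, Stonebridge 8.517, Claybrook 6.800, Fernley 5.793, Ashgrove 7.130, Millford 3.268.
Rounding down gives 3, 3, 2, 8, 6, 5, 7, 3 = 37 seats, so the divisor must be adjusted.
With modified divisor 56: modified quotas Pinehurst 3.732, Rivermont 3.375, Oakdale 3.161, Stonebridge 9.214, Claybrook 7.357, Fernley 6.268, Ashgrove 7.714, Millford 3.536.
Rounding down: Pinehurst 3, Rivermont 3, Oakdale 3, Stonebridge 9, Claybrook 7, Fernley 6, Ashgrove 7, Millford 3 (total 41).
Claybrook receives 7.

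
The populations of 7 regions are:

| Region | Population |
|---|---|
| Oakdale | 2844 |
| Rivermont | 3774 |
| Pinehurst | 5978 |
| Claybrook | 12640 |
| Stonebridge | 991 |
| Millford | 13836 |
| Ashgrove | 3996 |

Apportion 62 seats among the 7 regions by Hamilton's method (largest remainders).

Oakdale: 4; Rivermont: 5; Pinehurst: 8; Claybrook: 18; Stonebridge: 1; Millford: 20; Ashgrove: 6

Standard divisor: 44059 ÷ 62 ≈ 710.629.
Standard quotas: Oakdale 4.0021, Rivermont 5.3108, Pinehurst 8.4123, Claybrook 17.7871, Stonebridge 1.3945, Millford 19.4701, Ashgrove 5.6232.
Lower quotas: Oakdale 4, Rivermont 5, Pinehurst 8, Claybrook 17, Stonebridge 1, Millford 19, Ashgrove 5 (sum 59, leaving 3 seats).
Remainders in descending order: Claybrook 0.7871, Ashgrove 0.6232, Millford 0.4701, Pinehurst 0.4123, Stonebridge 0.3945, Rivermont 0.3108, Oakdale 0.0021.
Largest remainders: Claybrook, Ashgrove, Millford receive the extra seats.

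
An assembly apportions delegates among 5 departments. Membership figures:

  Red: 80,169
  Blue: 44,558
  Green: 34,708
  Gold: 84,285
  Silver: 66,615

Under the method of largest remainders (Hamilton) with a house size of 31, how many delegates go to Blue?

Total 310335; standard divisor 310335/31 ≈ 10010.806.
Standard quotas: Red 8.0082, Blue 4.4510, Green 3.4671, Gold 8.4194, Silver 6.6543.
Lower quotas: Red 8, Blue 4, Green 3, Gold 8, Silver 6 (sum 29, leaving 2 seats).
Remainders in descending order: Silver 0.6543, Green 0.4671, Blue 0.4510, Gold 0.4194, Red 0.0082.
The surplus seats go to Silver, Green.
Blue receives 4.

4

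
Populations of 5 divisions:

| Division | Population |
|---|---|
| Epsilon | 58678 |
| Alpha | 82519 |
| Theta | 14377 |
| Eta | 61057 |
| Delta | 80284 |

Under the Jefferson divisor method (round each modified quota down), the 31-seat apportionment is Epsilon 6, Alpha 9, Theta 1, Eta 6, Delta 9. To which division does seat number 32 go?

Priority for the next seat is population ÷ (current seats + 1).
Priorities: Epsilon 8382.571, Alpha 8251.900, Theta 7188.500, Eta 8722.429, Delta 8028.400.
Highest priority: Eta.

Eta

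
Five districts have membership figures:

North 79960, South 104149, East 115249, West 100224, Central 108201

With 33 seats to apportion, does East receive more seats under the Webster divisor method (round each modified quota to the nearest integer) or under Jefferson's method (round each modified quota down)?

Jefferson

Webster: North 5, South 7, East 7, West 7, Central 7.
Jefferson: North 5, South 7, East 8, West 6, Central 7.
East gets 7 under Webster and 8 under Jefferson.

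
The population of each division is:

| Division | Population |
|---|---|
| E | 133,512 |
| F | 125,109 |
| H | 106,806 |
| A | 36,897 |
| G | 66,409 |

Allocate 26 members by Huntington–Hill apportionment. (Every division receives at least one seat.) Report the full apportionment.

With divisor 18506: modified quotas E 7.215, F 6.760, H 5.771, A 1.994, G 3.589.
Geometric-mean thresholds: E √(7·8)=7.483, F √(6·7)=6.481, H √(5·6)=5.477, A √(1·2)=1.414, G √(3·4)=3.464.
Each quota rounded against its threshold gives E 7, F 7, H 6, A 2, G 4 (total 26).

E 7, F 7, H 6, A 2, G 4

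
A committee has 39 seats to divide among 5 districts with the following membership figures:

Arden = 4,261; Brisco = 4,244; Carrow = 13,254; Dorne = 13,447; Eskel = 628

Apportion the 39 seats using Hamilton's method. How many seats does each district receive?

Arden=5, Brisco=4, Carrow=14, Dorne=15, Eskel=1

Total 35834; standard divisor 35834/39 ≈ 918.821.
Standard quotas: Arden 4.6375, Brisco 4.6190, Carrow 14.4250, Dorne 14.6351, Eskel 0.6835.
Lower quotas: Arden 4, Brisco 4, Carrow 14, Dorne 14, Eskel 0 (sum 36, leaving 3 seats).
Remainders in descending order: Eskel 0.6835, Arden 0.6375, Dorne 0.6351, Brisco 0.6190, Carrow 0.4250.
Largest remainders: Eskel, Arden, Dorne receive the extra seats.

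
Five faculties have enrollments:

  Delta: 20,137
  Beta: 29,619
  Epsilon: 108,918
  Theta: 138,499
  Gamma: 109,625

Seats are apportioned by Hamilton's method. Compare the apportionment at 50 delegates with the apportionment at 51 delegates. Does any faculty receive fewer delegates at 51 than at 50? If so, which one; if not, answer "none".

At 50 seats: Delta 3, Beta 4, Epsilon 13, Theta 17, Gamma 13.
At 51 seats: Delta 2, Beta 4, Epsilon 14, Theta 17, Gamma 14.
Delta drops from 3 to 2.

Delta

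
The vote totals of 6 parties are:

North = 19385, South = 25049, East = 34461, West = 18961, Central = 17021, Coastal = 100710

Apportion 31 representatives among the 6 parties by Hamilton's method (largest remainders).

Total 215587; standard divisor 215587/31 ≈ 6954.419.
Standard quotas: North 2.7874, South 3.6019, East 4.9553, West 2.7265, Central 2.4475, Coastal 14.4814.
Lower quotas: North 2, South 3, East 4, West 2, Central 2, Coastal 14 (sum 27, leaving 4 seats).
Remainders in descending order: East 0.9553, North 0.7874, West 0.7265, South 0.6019, Coastal 0.4814, Central 0.4475.
Largest remainders: East, North, West, South receive the extra seats.

North 3, South 4, East 5, West 3, Central 2, Coastal 14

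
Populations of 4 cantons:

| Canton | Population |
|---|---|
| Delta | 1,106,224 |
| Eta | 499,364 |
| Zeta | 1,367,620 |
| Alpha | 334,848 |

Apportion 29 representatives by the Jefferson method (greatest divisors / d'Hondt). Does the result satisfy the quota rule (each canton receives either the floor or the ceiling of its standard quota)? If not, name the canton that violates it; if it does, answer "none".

Standard quotas: Delta 9.698, Eta 4.378, Zeta 11.989, Alpha 2.935.
Jefferson allocation: Delta 10, Eta 4, Zeta 12, Alpha 3.
Every allocation lies between the lower and upper quota.

none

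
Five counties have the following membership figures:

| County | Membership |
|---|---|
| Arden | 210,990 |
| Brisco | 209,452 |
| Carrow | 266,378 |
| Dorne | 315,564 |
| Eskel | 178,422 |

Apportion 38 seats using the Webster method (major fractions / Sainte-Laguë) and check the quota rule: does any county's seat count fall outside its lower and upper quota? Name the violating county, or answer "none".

Standard quotas: Arden 6.790, Brisco 6.740, Carrow 8.572, Dorne 10.155, Eskel 5.742.
Webster allocation: Arden 7, Brisco 7, Carrow 8, Dorne 10, Eskel 6.
Every allocation lies between the lower and upper quota.

none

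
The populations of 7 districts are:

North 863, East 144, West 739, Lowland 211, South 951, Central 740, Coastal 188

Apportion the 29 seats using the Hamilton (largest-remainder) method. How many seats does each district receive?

North 6, East 1, West 6, Lowland 2, South 7, Central 6, Coastal 1

Standard divisor: 3836 ÷ 29 ≈ 132.276.
Standard quotas: North 6.524, East 1.089, West 5.587, Lowland 1.595, South 7.190, Central 5.594, Coastal 1.421.
Lower quotas: North 6, East 1, West 5, Lowland 1, South 7, Central 5, Coastal 1 (sum 26, leaving 3 seats).
Remainders in descending order: Lowland 0.595, Central 0.594, West 0.587, North 0.524, Coastal 0.421, South 0.190, East 0.089.
The surplus seats go to Lowland, Central, West.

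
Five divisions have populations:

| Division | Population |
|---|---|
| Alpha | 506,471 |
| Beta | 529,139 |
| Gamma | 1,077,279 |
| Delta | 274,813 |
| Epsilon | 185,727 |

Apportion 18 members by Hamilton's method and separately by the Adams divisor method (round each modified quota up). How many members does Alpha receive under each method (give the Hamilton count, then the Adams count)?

4 and 3

Hamilton: Alpha 4, Beta 4, Gamma 7, Delta 2, Epsilon 1.
Adams: Alpha 3, Beta 4, Gamma 7, Delta 2, Epsilon 2.
Alpha gets 4 under Hamilton and 3 under Adams.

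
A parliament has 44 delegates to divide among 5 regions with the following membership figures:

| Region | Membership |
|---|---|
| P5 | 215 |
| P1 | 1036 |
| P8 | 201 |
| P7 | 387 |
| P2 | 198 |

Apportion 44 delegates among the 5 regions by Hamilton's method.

The standard divisor is 2037/44 ≈ 46.295.
Standard quotas: P5 4.644, P1 22.378, P8 4.342, P7 8.359, P2 4.277.
Lower quotas: P5 4, P1 22, P8 4, P7 8, P2 4 (sum 42, leaving 2 seats).
Remainders in descending order: P5 0.644, P1 0.378, P7 0.359, P8 0.342, P2 0.277.
The surplus seats go to P5, P1.

P5 5; P1 23; P8 4; P7 8; P2 4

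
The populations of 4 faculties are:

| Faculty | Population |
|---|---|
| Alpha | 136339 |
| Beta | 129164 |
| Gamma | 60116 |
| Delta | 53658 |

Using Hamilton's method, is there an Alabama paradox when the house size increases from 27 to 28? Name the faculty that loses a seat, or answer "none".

At 27 seats: Alpha 10, Beta 9, Gamma 4, Delta 4.
At 28 seats: Alpha 10, Beta 10, Gamma 4, Delta 4.
No faculty's allocation decreased.

none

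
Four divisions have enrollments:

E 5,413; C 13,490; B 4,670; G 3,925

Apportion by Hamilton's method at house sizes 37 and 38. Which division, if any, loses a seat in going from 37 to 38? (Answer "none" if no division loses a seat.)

At 37 seats: E 7, C 18, B 7, G 5.
At 38 seats: E 8, C 19, B 6, G 5.
B drops from 7 to 6.

B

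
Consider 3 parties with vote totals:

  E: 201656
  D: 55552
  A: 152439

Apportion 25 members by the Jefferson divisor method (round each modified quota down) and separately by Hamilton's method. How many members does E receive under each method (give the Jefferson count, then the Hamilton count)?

13 and 12

Jefferson: E 13, D 3, A 9.
Hamilton: E 12, D 4, A 9.
E gets 13 under Jefferson and 12 under Hamilton.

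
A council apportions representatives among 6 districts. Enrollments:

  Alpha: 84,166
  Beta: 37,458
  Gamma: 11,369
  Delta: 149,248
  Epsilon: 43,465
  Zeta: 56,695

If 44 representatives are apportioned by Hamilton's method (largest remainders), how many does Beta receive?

Total 382401; standard divisor 382401/44 ≈ 8690.932.
Standard quotas: Alpha 9.6843, Beta 4.3100, Gamma 1.3081, Delta 17.1728, Epsilon 5.0012, Zeta 6.5235.
Lower quotas: Alpha 9, Beta 4, Gamma 1, Delta 17, Epsilon 5, Zeta 6 (sum 42, leaving 2 seats).
Remainders in descending order: Alpha 0.6843, Zeta 0.5235, Beta 0.3100, Gamma 0.3081, Delta 0.1728, Epsilon 0.0012.
The surplus seats go to Alpha, Zeta.
Beta receives 4.

4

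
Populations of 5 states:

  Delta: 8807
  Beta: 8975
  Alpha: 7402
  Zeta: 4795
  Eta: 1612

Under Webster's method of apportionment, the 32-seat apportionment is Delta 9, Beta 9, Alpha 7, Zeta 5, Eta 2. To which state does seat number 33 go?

Alpha

Priority for the next seat is population ÷ (current seats + 0.5).
Priorities: Delta 927.053, Beta 944.737, Alpha 986.933, Zeta 871.818, Eta 644.800.
Highest priority: Alpha.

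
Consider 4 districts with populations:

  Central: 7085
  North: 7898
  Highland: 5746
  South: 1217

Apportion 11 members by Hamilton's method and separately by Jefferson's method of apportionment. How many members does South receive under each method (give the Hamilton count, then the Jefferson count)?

Hamilton: Central 3, North 4, Highland 3, South 1.
Jefferson: Central 4, North 4, Highland 3, South 0.
South gets 1 under Hamilton and 0 under Jefferson.

1 and 0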